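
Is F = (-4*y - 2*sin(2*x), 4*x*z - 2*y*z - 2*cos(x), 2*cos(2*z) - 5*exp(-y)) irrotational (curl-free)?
No, ∇×F = (-4*x + 2*y + 5*exp(-y), 0, 4*z + 2*sin(x) + 4)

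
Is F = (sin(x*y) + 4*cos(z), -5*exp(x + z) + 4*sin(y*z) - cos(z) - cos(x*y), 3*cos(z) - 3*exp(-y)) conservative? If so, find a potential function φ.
No, ∇×F = (-4*y*cos(y*z) + 5*exp(x + z) - sin(z) + 3*exp(-y), -4*sin(z), -x*cos(x*y) + y*sin(x*y) - 5*exp(x + z)) ≠ 0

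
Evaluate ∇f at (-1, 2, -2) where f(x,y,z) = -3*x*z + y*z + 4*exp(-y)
(6, -2 - 4*exp(-2), 5)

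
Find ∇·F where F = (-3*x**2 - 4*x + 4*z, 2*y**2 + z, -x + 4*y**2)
-6*x + 4*y - 4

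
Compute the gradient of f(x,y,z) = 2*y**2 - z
(0, 4*y, -1)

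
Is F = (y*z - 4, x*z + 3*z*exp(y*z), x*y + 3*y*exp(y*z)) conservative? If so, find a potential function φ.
Yes, F is conservative. φ = x*y*z - 4*x + 3*exp(y*z)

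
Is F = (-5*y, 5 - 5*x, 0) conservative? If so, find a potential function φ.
Yes, F is conservative. φ = 5*y*(1 - x)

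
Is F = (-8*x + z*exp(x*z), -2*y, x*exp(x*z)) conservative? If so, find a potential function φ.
Yes, F is conservative. φ = -4*x**2 - y**2 + exp(x*z)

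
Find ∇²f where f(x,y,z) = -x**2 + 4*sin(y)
-4*sin(y) - 2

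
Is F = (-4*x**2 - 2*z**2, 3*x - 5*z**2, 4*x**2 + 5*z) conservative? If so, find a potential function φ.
No, ∇×F = (10*z, -8*x - 4*z, 3) ≠ 0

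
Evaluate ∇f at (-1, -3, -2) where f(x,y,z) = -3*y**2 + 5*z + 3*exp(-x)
(-3*E, 18, 5)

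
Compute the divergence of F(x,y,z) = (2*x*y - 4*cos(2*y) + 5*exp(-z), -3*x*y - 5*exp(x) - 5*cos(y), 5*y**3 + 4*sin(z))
-3*x + 2*y + 5*sin(y) + 4*cos(z)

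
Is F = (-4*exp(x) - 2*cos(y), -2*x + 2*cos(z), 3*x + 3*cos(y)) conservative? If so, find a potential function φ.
No, ∇×F = (-3*sin(y) + 2*sin(z), -3, -2*sin(y) - 2) ≠ 0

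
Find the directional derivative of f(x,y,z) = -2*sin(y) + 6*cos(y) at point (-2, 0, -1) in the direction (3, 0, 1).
0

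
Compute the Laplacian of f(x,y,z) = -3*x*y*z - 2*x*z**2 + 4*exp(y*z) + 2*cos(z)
-4*x + 4*y**2*exp(y*z) + 4*z**2*exp(y*z) - 2*cos(z)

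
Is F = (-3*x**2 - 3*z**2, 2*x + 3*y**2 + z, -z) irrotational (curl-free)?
No, ∇×F = (-1, -6*z, 2)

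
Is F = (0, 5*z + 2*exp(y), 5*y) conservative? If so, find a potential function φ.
Yes, F is conservative. φ = 5*y*z + 2*exp(y)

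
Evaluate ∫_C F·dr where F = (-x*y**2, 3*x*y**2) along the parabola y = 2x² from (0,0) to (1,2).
130/21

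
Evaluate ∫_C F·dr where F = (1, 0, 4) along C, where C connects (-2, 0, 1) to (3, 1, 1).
5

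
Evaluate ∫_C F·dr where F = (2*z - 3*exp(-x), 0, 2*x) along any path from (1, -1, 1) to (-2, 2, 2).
-10 - 3*exp(-1) + 3*exp(2)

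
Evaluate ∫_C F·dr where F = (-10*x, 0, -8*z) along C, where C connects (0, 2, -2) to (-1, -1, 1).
7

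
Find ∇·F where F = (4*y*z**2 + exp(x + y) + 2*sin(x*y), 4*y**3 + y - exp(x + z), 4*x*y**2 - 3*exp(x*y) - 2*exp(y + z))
12*y**2 + 2*y*cos(x*y) + exp(x + y) - 2*exp(y + z) + 1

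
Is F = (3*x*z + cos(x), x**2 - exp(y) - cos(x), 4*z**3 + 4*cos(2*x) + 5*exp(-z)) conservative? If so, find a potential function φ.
No, ∇×F = (0, 3*x + 8*sin(2*x), 2*x + sin(x)) ≠ 0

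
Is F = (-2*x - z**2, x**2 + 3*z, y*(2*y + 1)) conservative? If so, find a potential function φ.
No, ∇×F = (4*y - 2, -2*z, 2*x) ≠ 0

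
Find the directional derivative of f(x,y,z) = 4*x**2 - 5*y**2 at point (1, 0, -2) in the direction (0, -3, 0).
0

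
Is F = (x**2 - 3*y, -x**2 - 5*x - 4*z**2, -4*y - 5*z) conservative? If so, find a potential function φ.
No, ∇×F = (8*z - 4, 0, -2*x - 2) ≠ 0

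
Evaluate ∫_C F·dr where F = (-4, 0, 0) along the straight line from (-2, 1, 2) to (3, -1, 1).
-20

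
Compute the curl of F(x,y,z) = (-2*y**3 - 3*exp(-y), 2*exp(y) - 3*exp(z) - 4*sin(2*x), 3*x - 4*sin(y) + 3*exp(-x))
(3*exp(z) - 4*cos(y), -3 + 3*exp(-x), 6*y**2 - 8*cos(2*x) - 3*exp(-y))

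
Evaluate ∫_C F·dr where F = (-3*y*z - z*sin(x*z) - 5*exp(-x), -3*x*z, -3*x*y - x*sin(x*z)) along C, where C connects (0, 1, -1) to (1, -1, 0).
-5 + 5*exp(-1)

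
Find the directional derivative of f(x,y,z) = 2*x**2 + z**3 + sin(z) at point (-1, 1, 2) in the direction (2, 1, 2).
2*cos(2)/3 + 16/3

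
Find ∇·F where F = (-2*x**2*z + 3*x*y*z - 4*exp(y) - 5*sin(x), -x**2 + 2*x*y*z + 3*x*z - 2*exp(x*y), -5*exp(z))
-2*x*z - 2*x*exp(x*y) + 3*y*z - 5*exp(z) - 5*cos(x)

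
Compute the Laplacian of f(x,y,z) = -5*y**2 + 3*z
-10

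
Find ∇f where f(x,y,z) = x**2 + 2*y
(2*x, 2, 0)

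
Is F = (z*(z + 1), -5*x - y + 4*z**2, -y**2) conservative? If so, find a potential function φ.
No, ∇×F = (-2*y - 8*z, 2*z + 1, -5) ≠ 0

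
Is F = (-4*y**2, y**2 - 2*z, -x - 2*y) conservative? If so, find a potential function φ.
No, ∇×F = (0, 1, 8*y) ≠ 0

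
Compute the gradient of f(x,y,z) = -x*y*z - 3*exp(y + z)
(-y*z, -x*z - 3*exp(y + z), -x*y - 3*exp(y + z))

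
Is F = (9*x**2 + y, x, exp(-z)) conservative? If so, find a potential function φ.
Yes, F is conservative. φ = 3*x**3 + x*y - exp(-z)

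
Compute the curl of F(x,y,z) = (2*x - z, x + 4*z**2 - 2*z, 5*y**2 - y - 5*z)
(10*y - 8*z + 1, -1, 1)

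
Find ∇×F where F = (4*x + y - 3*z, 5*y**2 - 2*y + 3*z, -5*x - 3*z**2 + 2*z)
(-3, 2, -1)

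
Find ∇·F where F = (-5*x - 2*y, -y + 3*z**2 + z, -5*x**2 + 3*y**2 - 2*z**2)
-4*z - 6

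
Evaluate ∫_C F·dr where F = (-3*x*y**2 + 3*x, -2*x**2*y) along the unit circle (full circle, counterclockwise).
0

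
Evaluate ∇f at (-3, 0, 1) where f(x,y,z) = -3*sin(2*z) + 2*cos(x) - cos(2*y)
(2*sin(3), 0, -6*cos(2))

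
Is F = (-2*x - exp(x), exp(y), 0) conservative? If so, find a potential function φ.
Yes, F is conservative. φ = -x**2 - exp(x) + exp(y)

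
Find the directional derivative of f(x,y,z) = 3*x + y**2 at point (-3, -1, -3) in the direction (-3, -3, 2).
-3*sqrt(22)/22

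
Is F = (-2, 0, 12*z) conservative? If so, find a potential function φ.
Yes, F is conservative. φ = -2*x + 6*z**2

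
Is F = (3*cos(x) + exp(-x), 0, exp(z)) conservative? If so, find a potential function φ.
Yes, F is conservative. φ = exp(z) + 3*sin(x) - exp(-x)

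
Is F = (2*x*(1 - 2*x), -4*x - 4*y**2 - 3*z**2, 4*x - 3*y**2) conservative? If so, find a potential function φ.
No, ∇×F = (-6*y + 6*z, -4, -4) ≠ 0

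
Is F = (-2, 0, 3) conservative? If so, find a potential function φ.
Yes, F is conservative. φ = -2*x + 3*z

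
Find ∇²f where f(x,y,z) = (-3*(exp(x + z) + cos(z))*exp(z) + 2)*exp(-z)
-6*exp(x + z) + 3*cos(z) + 2*exp(-z)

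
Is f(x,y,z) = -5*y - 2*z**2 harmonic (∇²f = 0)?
No, ∇²f = -4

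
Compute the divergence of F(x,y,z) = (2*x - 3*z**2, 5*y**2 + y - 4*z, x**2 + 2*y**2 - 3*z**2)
10*y - 6*z + 3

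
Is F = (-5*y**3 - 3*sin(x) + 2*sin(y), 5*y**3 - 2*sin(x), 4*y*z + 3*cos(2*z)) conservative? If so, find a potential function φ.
No, ∇×F = (4*z, 0, 15*y**2 - 2*cos(x) - 2*cos(y)) ≠ 0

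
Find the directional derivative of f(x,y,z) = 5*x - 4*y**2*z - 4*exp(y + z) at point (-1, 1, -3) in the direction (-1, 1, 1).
sqrt(3)*(-8 + 15*exp(2))*exp(-2)/3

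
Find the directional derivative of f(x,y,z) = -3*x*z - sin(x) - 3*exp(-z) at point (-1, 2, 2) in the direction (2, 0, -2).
-sqrt(2)*(3 + exp(2)*cos(1) + 9*exp(2))*exp(-2)/2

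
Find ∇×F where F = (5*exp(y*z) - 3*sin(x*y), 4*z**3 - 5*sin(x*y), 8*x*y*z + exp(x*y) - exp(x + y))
(8*x*z + x*exp(x*y) - 12*z**2 - exp(x + y), -8*y*z - y*exp(x*y) + 5*y*exp(y*z) + exp(x + y), 3*x*cos(x*y) - 5*y*cos(x*y) - 5*z*exp(y*z))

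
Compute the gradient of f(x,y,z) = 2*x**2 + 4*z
(4*x, 0, 4)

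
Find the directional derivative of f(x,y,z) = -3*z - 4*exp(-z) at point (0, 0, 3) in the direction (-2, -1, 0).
0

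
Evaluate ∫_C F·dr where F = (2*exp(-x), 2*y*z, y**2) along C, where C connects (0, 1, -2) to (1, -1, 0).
4 - 2*exp(-1)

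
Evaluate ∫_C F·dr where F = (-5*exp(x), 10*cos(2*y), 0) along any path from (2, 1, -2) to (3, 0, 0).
-5*exp(3) - 5*sin(2) + 5*exp(2)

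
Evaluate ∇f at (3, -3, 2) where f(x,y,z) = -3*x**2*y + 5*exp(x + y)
(59, -22, 0)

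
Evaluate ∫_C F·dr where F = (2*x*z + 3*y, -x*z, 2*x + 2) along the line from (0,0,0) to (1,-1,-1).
-11/2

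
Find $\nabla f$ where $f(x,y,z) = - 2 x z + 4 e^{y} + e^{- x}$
(-2*z - exp(-x), 4*exp(y), -2*x)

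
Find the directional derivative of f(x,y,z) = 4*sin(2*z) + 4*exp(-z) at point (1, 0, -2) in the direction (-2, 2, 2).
4*sqrt(3)*(-exp(2) + 2*cos(4))/3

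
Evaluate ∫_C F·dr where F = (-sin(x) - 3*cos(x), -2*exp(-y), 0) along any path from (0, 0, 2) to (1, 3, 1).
-3 - 3*sin(1) + 2*exp(-3) + cos(1)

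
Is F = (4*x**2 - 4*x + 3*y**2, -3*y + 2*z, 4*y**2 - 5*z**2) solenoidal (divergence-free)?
No, ∇·F = 8*x - 10*z - 7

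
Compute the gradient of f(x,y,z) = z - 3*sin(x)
(-3*cos(x), 0, 1)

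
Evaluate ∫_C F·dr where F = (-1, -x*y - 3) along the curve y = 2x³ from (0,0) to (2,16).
-1886/7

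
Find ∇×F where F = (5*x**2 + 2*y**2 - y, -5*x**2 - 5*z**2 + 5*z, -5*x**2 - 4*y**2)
(-8*y + 10*z - 5, 10*x, -10*x - 4*y + 1)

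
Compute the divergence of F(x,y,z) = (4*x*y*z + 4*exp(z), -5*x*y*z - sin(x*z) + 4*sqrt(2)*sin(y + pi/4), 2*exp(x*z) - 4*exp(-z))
-5*x*z + 2*x*exp(x*z) + 4*y*z + 4*sqrt(2)*cos(y + pi/4) + 4*exp(-z)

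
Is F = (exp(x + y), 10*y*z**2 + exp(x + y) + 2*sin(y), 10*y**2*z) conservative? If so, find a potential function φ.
Yes, F is conservative. φ = 5*y**2*z**2 + exp(x + y) - 2*cos(y)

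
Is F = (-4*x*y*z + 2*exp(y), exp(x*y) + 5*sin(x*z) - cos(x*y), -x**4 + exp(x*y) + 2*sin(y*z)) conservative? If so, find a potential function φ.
No, ∇×F = (x*exp(x*y) - 5*x*cos(x*z) + 2*z*cos(y*z), 4*x**3 - 4*x*y - y*exp(x*y), 4*x*z + y*exp(x*y) + y*sin(x*y) + 5*z*cos(x*z) - 2*exp(y)) ≠ 0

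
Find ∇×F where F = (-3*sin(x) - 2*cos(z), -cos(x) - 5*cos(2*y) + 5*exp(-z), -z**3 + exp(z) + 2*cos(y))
(-2*sin(y) + 5*exp(-z), 2*sin(z), sin(x))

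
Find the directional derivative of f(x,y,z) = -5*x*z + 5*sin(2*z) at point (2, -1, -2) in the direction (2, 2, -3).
10*sqrt(17)*(5 - 3*cos(4))/17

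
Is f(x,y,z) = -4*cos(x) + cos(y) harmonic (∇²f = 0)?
No, ∇²f = 4*cos(x) - cos(y)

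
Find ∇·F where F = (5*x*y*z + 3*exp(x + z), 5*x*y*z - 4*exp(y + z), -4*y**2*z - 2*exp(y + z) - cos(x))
5*x*z - 4*y**2 + 5*y*z + 3*exp(x + z) - 6*exp(y + z)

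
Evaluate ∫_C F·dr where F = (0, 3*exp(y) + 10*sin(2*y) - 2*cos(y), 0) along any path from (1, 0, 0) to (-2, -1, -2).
3*exp(-1) + 2*sin(1) + 2 - 5*cos(2)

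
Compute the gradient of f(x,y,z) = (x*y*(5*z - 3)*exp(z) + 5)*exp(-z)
(y*(5*z - 3), x*(5*z - 3), 5*x*y - 5*exp(-z))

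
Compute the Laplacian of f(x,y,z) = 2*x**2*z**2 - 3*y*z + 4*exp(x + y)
4*x**2 + 4*z**2 + 8*exp(x + y)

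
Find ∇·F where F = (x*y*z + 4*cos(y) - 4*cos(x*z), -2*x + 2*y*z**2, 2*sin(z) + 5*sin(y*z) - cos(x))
y*z + 5*y*cos(y*z) + 2*z**2 + 4*z*sin(x*z) + 2*cos(z)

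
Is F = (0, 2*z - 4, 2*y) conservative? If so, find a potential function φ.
Yes, F is conservative. φ = 2*y*(z - 2)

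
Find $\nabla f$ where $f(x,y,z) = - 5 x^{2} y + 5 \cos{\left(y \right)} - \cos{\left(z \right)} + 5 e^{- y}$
(-10*x*y, -5*x**2 - 5*sin(y) - 5*exp(-y), sin(z))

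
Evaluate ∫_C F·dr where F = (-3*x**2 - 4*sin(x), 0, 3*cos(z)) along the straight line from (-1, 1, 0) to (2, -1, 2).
-9 - 4*cos(1) + 4*cos(2) + 3*sin(2)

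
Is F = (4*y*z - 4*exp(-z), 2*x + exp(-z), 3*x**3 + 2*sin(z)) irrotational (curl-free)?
No, ∇×F = (exp(-z), -9*x**2 + 4*y + 4*exp(-z), 2 - 4*z)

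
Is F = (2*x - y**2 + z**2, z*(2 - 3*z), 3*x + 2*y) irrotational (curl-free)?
No, ∇×F = (6*z, 2*z - 3, 2*y)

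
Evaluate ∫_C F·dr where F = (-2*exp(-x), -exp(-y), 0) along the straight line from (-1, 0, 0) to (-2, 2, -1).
-2*E - 1 + exp(-2) + 2*exp(2)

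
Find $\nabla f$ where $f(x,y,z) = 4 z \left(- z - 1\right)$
(0, 0, -8*z - 4)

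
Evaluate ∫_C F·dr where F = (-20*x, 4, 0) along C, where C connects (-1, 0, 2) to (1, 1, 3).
4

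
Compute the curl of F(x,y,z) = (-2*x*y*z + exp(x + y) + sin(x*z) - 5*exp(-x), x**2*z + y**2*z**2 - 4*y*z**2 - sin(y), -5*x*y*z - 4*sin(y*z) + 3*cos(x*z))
(-x**2 - 5*x*z - 2*y**2*z + 8*y*z - 4*z*cos(y*z), -2*x*y + x*cos(x*z) + 5*y*z + 3*z*sin(x*z), 4*x*z - exp(x + y))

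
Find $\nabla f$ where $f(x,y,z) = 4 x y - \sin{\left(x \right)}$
(4*y - cos(x), 4*x, 0)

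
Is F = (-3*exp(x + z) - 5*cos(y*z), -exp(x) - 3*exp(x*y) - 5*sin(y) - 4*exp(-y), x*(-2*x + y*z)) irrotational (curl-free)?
No, ∇×F = (x*z, 4*x - y*z + 5*y*sin(y*z) - 3*exp(x + z), -3*y*exp(x*y) - 5*z*sin(y*z) - exp(x))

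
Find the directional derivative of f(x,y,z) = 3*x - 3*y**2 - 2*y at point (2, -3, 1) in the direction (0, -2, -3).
-32*sqrt(13)/13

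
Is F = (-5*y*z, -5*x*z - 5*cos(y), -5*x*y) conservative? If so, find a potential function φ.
Yes, F is conservative. φ = -5*x*y*z - 5*sin(y)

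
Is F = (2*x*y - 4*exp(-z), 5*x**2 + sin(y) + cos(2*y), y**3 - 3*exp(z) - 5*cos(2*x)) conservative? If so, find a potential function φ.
No, ∇×F = (3*y**2, -10*sin(2*x) + 4*exp(-z), 8*x) ≠ 0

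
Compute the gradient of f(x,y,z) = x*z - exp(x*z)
(z*(1 - exp(x*z)), 0, x*(1 - exp(x*z)))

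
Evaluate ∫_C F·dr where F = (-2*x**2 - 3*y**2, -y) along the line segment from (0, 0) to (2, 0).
-16/3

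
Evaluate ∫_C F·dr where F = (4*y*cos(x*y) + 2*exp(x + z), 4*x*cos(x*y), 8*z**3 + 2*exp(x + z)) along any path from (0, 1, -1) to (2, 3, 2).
4*sin(6) - 2*exp(-1) + 30 + 2*exp(4)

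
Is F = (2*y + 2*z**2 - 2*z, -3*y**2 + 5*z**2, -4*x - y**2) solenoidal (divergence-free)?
No, ∇·F = -6*y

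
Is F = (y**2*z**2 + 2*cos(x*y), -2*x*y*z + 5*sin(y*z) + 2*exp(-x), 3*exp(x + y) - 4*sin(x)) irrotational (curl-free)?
No, ∇×F = (2*x*y - 5*y*cos(y*z) + 3*exp(x + y), 2*y**2*z - 3*exp(x + y) + 4*cos(x), 2*((x*sin(x*y) - y*z**2 - y*z)*exp(x) - 1)*exp(-x))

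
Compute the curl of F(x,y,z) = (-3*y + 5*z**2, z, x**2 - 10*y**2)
(-20*y - 1, -2*x + 10*z, 3)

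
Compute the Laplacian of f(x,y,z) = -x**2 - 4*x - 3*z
-2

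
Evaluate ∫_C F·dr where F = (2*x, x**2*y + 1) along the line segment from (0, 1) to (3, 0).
29/4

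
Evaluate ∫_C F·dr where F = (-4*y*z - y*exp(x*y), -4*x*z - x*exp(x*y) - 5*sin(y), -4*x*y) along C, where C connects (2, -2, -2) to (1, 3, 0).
-exp(3) + 5*cos(3) + exp(-4) - 5*cos(2) + 32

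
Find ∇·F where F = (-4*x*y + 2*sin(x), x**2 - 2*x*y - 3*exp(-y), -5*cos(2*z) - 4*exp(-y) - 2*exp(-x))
-2*x - 4*y + 10*sin(2*z) + 2*cos(x) + 3*exp(-y)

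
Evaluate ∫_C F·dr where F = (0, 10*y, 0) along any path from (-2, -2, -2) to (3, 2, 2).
0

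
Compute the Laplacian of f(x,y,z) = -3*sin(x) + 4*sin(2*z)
3*sin(x) - 16*sin(2*z)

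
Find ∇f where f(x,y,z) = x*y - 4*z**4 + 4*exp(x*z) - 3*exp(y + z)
(y + 4*z*exp(x*z), x - 3*exp(y + z), 4*x*exp(x*z) - 16*z**3 - 3*exp(y + z))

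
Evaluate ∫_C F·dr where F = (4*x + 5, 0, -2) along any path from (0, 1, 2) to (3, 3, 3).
31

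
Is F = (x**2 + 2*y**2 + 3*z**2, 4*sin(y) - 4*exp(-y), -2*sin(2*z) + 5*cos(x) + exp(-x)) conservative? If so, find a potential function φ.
No, ∇×F = (0, 6*z + 5*sin(x) + exp(-x), -4*y) ≠ 0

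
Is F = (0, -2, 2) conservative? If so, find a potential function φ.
Yes, F is conservative. φ = -2*y + 2*z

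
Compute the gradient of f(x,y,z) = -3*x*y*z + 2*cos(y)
(-3*y*z, -3*x*z - 2*sin(y), -3*x*y)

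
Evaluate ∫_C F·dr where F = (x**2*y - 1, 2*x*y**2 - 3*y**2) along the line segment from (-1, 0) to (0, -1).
1/12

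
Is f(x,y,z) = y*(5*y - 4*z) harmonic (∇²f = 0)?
No, ∇²f = 10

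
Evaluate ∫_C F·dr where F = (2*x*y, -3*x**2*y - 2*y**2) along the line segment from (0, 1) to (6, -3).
-988/3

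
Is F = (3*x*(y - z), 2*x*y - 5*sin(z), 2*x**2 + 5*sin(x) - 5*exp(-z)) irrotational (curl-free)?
No, ∇×F = (5*cos(z), -7*x - 5*cos(x), -3*x + 2*y)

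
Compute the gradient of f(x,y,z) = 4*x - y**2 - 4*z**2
(4, -2*y, -8*z)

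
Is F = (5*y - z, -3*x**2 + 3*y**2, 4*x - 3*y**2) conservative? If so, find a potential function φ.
No, ∇×F = (-6*y, -5, -6*x - 5) ≠ 0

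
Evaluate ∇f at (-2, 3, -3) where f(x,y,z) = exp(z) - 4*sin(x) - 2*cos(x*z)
(-4*cos(2) - 6*sin(6), 0, exp(-3) - 4*sin(6))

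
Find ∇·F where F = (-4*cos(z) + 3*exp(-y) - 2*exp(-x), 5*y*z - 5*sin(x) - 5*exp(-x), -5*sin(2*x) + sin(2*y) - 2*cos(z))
5*z + 2*sin(z) + 2*exp(-x)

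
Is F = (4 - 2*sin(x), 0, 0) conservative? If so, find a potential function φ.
Yes, F is conservative. φ = 4*x + 2*cos(x)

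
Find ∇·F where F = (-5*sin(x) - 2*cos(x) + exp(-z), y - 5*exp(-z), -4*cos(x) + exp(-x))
2*sin(x) - 5*cos(x) + 1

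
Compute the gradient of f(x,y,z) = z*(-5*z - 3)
(0, 0, -10*z - 3)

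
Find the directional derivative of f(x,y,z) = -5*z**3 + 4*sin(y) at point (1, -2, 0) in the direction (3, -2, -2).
-8*sqrt(17)*cos(2)/17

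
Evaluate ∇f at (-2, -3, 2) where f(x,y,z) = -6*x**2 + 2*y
(24, 2, 0)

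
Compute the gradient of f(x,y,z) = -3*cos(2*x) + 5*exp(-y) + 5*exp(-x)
(6*sin(2*x) - 5*exp(-x), -5*exp(-y), 0)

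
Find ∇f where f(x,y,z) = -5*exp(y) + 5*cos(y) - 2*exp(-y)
(0, -5*exp(y) - 5*sin(y) + 2*exp(-y), 0)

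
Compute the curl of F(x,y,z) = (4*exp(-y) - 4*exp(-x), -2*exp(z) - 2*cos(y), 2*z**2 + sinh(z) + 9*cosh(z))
(2*exp(z), 0, 4*exp(-y))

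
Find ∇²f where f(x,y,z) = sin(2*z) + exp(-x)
-4*sin(2*z) + exp(-x)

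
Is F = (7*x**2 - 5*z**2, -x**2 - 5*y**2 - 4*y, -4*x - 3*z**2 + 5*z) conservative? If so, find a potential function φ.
No, ∇×F = (0, 4 - 10*z, -2*x) ≠ 0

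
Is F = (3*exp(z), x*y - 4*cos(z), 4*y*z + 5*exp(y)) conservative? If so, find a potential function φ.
No, ∇×F = (4*z + 5*exp(y) - 4*sin(z), 3*exp(z), y) ≠ 0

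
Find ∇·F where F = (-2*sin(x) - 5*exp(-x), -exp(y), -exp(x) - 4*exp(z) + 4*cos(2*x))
-exp(y) - 4*exp(z) - 2*cos(x) + 5*exp(-x)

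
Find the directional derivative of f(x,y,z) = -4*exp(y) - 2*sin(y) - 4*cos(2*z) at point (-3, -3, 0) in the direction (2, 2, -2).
-2*sqrt(3)*(exp(3)*cos(3) + 2)*exp(-3)/3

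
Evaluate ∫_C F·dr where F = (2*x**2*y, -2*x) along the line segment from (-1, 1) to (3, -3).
-32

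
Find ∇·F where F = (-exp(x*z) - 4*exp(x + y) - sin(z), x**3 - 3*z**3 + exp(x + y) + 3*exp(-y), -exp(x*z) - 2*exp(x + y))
-x*exp(x*z) - z*exp(x*z) - 3*exp(x + y) - 3*exp(-y)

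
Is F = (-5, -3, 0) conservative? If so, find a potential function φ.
Yes, F is conservative. φ = -5*x - 3*y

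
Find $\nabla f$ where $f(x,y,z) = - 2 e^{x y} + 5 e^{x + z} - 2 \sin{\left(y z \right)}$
(-2*y*exp(x*y) + 5*exp(x + z), -2*x*exp(x*y) - 2*z*cos(y*z), -2*y*cos(y*z) + 5*exp(x + z))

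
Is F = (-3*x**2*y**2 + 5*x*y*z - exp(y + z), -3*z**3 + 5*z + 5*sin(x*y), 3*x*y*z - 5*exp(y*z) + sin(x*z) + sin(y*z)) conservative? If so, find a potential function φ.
No, ∇×F = (3*x*z + 9*z**2 - 5*z*exp(y*z) + z*cos(y*z) - 5, 5*x*y - 3*y*z - z*cos(x*z) - exp(y + z), 6*x**2*y - 5*x*z + 5*y*cos(x*y) + exp(y + z)) ≠ 0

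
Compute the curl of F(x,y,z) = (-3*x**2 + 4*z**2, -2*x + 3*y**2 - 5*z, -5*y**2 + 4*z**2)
(5 - 10*y, 8*z, -2)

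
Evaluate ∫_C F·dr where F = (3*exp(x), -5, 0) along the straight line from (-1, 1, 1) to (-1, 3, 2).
-10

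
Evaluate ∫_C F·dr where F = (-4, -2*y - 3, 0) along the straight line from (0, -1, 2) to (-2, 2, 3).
-4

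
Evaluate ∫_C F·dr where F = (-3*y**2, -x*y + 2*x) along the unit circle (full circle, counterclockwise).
2*pi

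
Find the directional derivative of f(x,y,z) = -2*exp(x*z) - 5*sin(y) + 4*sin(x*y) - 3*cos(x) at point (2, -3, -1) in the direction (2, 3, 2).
sqrt(17)*(-4 + 6*exp(2)*sin(2) - 15*exp(2)*cos(3))*exp(-2)/17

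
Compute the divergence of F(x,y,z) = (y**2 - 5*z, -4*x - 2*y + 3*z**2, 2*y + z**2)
2*z - 2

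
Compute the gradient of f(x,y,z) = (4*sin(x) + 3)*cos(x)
(-3*sin(x) + 4*cos(2*x), 0, 0)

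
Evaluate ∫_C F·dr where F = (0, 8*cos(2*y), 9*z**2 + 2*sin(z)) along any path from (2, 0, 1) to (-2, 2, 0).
-5 + 4*sin(4) + 2*cos(1)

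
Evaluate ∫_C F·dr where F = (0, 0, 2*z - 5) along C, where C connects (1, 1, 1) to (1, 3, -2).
18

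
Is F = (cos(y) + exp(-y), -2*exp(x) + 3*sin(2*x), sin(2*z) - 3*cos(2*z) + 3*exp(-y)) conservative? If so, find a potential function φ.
No, ∇×F = (-3*exp(-y), 0, -2*exp(x) + sin(y) + 6*cos(2*x) + exp(-y)) ≠ 0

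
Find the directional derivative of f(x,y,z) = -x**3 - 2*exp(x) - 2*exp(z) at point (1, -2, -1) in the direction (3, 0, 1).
sqrt(10)*(-6*exp(2) - 9*E - 2)*exp(-1)/10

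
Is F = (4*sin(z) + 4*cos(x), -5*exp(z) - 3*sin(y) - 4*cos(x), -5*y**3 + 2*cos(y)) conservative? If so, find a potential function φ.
No, ∇×F = (-15*y**2 + 5*exp(z) - 2*sin(y), 4*cos(z), 4*sin(x)) ≠ 0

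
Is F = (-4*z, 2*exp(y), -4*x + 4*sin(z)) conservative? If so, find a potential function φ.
Yes, F is conservative. φ = -4*x*z + 2*exp(y) - 4*cos(z)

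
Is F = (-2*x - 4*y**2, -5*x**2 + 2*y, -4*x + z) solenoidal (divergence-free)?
No, ∇·F = 1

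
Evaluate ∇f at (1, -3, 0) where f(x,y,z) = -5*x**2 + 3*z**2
(-10, 0, 0)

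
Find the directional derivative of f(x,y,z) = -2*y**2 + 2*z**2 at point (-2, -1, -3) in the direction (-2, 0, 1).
-12*sqrt(5)/5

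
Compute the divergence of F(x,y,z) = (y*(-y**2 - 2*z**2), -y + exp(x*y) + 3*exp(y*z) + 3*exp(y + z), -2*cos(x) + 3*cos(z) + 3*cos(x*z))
x*exp(x*y) - 3*x*sin(x*z) + 3*z*exp(y*z) + 3*exp(y + z) - 3*sin(z) - 1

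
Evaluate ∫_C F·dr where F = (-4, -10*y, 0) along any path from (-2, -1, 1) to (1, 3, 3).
-52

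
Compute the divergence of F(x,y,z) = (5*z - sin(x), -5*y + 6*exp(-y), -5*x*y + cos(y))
-cos(x) - 5 - 6*exp(-y)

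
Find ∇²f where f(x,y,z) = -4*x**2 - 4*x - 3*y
-8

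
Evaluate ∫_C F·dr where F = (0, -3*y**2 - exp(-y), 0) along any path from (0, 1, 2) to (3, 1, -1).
0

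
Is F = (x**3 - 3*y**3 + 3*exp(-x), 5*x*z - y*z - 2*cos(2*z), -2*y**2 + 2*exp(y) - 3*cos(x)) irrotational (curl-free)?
No, ∇×F = (-5*x - 3*y + 2*exp(y) - 4*sin(2*z), -3*sin(x), 9*y**2 + 5*z)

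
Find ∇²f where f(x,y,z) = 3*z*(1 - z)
-6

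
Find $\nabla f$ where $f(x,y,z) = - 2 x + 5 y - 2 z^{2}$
(-2, 5, -4*z)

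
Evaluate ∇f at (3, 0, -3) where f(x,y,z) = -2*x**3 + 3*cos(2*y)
(-54, 0, 0)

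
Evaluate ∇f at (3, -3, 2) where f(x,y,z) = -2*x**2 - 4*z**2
(-12, 0, -16)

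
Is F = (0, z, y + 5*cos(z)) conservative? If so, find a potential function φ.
Yes, F is conservative. φ = y*z + 5*sin(z)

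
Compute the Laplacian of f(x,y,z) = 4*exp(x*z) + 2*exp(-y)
2*(2*(x**2 + z**2)*exp(x*z + y) + 1)*exp(-y)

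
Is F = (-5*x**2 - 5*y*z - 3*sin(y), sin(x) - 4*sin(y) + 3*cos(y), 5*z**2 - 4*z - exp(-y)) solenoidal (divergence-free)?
No, ∇·F = -10*x + 10*z - 3*sin(y) - 4*cos(y) - 4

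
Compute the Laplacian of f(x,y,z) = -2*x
0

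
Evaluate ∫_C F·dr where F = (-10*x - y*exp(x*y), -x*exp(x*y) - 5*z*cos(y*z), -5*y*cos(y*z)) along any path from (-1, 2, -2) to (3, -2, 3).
(5*(-8 + sin(6) - sin(4))*exp(6) - 1 + exp(4))*exp(-6)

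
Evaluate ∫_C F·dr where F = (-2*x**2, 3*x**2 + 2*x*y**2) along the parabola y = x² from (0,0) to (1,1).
59/42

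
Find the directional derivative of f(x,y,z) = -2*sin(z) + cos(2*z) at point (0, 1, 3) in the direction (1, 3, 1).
-2*sqrt(11)*(cos(3) + sin(6))/11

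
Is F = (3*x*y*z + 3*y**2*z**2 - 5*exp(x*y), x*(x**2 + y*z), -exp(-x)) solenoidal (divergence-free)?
No, ∇·F = x*z + 3*y*z - 5*y*exp(x*y)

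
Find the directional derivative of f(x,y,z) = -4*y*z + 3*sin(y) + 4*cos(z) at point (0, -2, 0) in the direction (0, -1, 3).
3*sqrt(10)*(8 - cos(2))/10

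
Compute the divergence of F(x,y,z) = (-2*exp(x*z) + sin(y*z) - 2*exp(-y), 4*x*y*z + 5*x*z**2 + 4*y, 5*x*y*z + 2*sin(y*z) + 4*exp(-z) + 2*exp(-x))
5*x*y + 4*x*z + 2*y*cos(y*z) - 2*z*exp(x*z) + 4 - 4*exp(-z)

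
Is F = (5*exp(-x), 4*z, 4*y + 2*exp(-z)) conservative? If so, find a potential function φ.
Yes, F is conservative. φ = 4*y*z - 2*exp(-z) - 5*exp(-x)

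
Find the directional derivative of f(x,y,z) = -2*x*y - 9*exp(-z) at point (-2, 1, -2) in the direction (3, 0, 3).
sqrt(2)*(-2 + 9*exp(2))/2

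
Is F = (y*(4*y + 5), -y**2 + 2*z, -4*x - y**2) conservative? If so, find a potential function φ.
No, ∇×F = (-2*y - 2, 4, -8*y - 5) ≠ 0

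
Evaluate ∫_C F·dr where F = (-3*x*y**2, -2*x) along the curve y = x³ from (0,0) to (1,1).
-15/8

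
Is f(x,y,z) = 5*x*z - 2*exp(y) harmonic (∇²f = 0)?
No, ∇²f = -2*exp(y)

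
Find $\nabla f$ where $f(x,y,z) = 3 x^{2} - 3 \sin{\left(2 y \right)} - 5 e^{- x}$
(6*x + 5*exp(-x), -6*cos(2*y), 0)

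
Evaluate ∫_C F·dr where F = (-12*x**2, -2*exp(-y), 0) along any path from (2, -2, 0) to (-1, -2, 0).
36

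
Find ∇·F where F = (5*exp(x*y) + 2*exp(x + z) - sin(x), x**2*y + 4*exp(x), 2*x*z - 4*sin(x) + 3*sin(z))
x**2 + 2*x + 5*y*exp(x*y) + 2*exp(x + z) - cos(x) + 3*cos(z)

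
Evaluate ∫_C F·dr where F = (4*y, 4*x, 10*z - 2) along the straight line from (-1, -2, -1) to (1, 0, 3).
24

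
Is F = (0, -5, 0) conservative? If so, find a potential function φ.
Yes, F is conservative. φ = -5*y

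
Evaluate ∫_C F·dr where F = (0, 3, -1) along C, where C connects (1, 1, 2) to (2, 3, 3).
5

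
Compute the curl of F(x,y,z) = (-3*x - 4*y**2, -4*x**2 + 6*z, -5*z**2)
(-6, 0, -8*x + 8*y)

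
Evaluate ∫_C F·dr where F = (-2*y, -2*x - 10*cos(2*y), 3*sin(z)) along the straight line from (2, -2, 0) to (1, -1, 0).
-6 - 5*sin(4) + 5*sin(2)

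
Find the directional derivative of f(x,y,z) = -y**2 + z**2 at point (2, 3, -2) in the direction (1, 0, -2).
8*sqrt(5)/5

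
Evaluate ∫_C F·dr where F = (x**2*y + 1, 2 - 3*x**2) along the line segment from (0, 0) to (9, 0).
9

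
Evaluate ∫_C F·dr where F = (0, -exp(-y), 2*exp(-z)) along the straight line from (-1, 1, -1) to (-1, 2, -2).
(2*(1 - E)*exp(3) - E + 1)*exp(-2)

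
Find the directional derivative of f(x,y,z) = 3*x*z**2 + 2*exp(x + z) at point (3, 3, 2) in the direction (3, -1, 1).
8*sqrt(11)*(9 + exp(5))/11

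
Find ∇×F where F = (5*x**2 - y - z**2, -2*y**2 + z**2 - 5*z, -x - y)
(4 - 2*z, 1 - 2*z, 1)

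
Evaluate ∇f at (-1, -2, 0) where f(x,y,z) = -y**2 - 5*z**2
(0, 4, 0)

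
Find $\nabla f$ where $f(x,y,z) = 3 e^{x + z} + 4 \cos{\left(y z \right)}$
(3*exp(x + z), -4*z*sin(y*z), -4*y*sin(y*z) + 3*exp(x + z))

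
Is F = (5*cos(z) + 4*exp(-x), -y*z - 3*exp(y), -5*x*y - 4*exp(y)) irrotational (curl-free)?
No, ∇×F = (-5*x + y - 4*exp(y), 5*y - 5*sin(z), 0)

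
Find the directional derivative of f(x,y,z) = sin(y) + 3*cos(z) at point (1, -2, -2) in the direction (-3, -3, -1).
-3*sqrt(38)*sin(pi/4 + 2)/19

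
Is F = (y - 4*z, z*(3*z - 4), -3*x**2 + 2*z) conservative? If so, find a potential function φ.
No, ∇×F = (4 - 6*z, 6*x - 4, -1) ≠ 0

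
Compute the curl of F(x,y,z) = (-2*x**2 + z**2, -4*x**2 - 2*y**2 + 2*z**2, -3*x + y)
(1 - 4*z, 2*z + 3, -8*x)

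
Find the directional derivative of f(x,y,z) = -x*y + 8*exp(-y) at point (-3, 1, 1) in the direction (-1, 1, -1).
4*sqrt(3)*(-2 + E)*exp(-1)/3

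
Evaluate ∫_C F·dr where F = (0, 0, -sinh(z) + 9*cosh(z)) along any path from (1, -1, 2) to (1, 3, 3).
-9*sinh(2) - cosh(3) + cosh(2) + 9*sinh(3)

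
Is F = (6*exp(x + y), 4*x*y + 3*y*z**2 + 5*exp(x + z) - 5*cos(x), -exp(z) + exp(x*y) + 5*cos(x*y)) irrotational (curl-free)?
No, ∇×F = (x*exp(x*y) - 5*x*sin(x*y) - 6*y*z - 5*exp(x + z), y*(-exp(x*y) + 5*sin(x*y)), 4*y - 6*exp(x + y) + 5*exp(x + z) + 5*sin(x))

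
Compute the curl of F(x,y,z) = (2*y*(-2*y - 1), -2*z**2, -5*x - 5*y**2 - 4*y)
(-10*y + 4*z - 4, 5, 8*y + 2)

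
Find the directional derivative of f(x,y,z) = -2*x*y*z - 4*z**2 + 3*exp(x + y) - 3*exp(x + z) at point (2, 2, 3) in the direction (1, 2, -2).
28/3 + exp(5) + 3*exp(4)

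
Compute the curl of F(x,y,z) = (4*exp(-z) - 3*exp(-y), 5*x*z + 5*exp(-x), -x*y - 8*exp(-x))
(-6*x, y - 4*exp(-z) - 8*exp(-x), 5*z - 3*exp(-y) - 5*exp(-x))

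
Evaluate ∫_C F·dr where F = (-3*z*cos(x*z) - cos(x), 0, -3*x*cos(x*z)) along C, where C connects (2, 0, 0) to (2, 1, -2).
3*sin(4)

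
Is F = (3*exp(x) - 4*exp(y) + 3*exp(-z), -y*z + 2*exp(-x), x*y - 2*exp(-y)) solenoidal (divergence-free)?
No, ∇·F = -z + 3*exp(x)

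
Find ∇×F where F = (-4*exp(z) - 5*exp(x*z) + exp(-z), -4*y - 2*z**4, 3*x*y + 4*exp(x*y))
(4*x*exp(x*y) + 3*x + 8*z**3, -5*x*exp(x*z) - 4*y*exp(x*y) - 3*y - 4*exp(z) - exp(-z), 0)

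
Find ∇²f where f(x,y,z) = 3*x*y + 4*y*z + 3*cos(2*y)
-12*cos(2*y)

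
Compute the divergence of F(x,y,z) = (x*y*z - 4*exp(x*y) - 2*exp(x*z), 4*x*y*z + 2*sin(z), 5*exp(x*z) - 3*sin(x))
4*x*z + 5*x*exp(x*z) + y*z - 4*y*exp(x*y) - 2*z*exp(x*z)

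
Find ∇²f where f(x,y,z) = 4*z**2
8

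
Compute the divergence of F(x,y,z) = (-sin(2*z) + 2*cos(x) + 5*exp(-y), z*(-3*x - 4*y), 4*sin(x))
-4*z - 2*sin(x)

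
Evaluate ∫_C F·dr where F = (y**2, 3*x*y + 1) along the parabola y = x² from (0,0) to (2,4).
244/5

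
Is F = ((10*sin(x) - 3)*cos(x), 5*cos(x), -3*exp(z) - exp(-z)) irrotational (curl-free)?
No, ∇×F = (0, 0, -5*sin(x))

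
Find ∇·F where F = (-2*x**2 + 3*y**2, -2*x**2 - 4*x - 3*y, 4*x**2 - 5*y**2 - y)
-4*x - 3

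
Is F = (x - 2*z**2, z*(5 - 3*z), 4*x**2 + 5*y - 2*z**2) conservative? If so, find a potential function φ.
No, ∇×F = (6*z, -8*x - 4*z, 0) ≠ 0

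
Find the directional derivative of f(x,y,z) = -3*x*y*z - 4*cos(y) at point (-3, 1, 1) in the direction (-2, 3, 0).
3*sqrt(13)*(4*sin(1) + 11)/13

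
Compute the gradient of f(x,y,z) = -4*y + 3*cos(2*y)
(0, -6*sin(2*y) - 4, 0)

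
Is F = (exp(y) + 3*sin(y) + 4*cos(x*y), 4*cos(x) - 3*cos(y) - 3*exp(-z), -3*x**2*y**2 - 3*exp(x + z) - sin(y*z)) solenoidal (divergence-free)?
No, ∇·F = -4*y*sin(x*y) - y*cos(y*z) - 3*exp(x + z) + 3*sin(y)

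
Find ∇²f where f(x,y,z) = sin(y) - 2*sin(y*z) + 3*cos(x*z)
-3*x**2*cos(x*z) + 2*y**2*sin(y*z) + 2*z**2*sin(y*z) - 3*z**2*cos(x*z) - sin(y)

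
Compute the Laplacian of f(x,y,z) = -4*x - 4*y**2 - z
-8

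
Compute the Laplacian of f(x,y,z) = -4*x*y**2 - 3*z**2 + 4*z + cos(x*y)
-x**2*cos(x*y) - 8*x - y**2*cos(x*y) - 6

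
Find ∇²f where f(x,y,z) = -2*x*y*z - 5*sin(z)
5*sin(z)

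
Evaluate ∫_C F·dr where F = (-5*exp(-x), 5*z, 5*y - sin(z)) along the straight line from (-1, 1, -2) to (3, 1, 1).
-5*E + 5*exp(-3) - cos(2) + cos(1) + 15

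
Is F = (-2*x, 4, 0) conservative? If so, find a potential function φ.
Yes, F is conservative. φ = -x**2 + 4*y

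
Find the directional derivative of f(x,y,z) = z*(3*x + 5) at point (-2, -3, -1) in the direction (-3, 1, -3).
12*sqrt(19)/19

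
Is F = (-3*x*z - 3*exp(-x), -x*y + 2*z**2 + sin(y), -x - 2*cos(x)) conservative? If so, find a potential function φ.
No, ∇×F = (-4*z, -3*x - 2*sin(x) + 1, -y) ≠ 0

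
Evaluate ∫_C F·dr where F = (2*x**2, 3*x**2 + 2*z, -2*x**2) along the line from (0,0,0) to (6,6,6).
252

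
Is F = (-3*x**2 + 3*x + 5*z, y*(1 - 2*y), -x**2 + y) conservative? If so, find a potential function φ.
No, ∇×F = (1, 2*x + 5, 0) ≠ 0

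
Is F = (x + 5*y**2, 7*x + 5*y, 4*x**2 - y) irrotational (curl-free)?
No, ∇×F = (-1, -8*x, 7 - 10*y)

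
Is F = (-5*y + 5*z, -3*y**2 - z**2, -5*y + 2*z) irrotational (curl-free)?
No, ∇×F = (2*z - 5, 5, 5)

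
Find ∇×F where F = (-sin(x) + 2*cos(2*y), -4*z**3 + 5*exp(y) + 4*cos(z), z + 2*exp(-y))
(12*z**2 + 4*sin(z) - 2*exp(-y), 0, 4*sin(2*y))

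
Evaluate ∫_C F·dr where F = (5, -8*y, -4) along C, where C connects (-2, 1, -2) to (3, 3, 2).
-23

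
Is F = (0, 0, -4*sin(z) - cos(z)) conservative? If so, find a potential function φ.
Yes, F is conservative. φ = -sin(z) + 4*cos(z)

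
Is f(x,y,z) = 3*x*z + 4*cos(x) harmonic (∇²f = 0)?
No, ∇²f = -4*cos(x)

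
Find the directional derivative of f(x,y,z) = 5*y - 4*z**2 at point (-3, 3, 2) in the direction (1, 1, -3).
53*sqrt(11)/11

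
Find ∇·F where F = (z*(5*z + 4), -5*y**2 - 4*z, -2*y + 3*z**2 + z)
-10*y + 6*z + 1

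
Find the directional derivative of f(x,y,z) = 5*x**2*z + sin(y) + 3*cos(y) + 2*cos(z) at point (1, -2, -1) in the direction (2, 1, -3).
sqrt(14)*(-35 - 6*sin(1) + cos(2) + 3*sin(2))/14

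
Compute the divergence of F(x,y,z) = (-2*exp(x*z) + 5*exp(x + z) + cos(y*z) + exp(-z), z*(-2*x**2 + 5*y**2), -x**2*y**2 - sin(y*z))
10*y*z - y*cos(y*z) - 2*z*exp(x*z) + 5*exp(x + z)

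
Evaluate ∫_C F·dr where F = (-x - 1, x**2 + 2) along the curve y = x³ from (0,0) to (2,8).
156/5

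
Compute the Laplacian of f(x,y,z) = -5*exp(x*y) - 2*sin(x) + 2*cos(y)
-5*x**2*exp(x*y) - 5*y**2*exp(x*y) + 2*sin(x) - 2*cos(y)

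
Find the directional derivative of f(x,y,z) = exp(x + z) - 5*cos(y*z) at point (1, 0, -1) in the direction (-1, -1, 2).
sqrt(6)/6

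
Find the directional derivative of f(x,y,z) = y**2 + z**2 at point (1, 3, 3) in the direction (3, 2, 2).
24*sqrt(17)/17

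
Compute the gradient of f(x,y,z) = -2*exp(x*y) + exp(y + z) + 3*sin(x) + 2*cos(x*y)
(-2*y*exp(x*y) - 2*y*sin(x*y) + 3*cos(x), -2*x*exp(x*y) - 2*x*sin(x*y) + exp(y + z), exp(y + z))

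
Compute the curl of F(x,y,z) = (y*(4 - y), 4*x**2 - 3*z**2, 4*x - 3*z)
(6*z, -4, 8*x + 2*y - 4)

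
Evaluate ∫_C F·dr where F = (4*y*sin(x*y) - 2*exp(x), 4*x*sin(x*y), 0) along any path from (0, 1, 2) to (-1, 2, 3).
-2*exp(-1) - 4*cos(2) + 6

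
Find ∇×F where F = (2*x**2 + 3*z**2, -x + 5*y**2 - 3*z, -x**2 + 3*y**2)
(6*y + 3, 2*x + 6*z, -1)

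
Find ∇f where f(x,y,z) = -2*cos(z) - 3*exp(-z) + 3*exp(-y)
(0, -3*exp(-y), 2*sin(z) + 3*exp(-z))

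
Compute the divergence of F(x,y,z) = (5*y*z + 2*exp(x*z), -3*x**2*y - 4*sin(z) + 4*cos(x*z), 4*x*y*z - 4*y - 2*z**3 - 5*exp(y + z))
-3*x**2 + 4*x*y - 6*z**2 + 2*z*exp(x*z) - 5*exp(y + z)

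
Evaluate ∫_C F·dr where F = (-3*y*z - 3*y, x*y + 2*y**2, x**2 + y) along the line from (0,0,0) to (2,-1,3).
23/2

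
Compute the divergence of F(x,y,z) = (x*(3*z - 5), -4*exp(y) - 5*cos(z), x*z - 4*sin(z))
x + 3*z - 4*exp(y) - 4*cos(z) - 5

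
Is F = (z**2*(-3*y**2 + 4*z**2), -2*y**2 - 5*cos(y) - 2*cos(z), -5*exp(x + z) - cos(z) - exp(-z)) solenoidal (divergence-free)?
No, ∇·F = -4*y - 5*exp(x + z) + 5*sin(y) + sin(z) + exp(-z)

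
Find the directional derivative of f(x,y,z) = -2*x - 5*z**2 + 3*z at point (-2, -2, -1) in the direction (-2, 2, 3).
43*sqrt(17)/17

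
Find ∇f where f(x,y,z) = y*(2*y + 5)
(0, 4*y + 5, 0)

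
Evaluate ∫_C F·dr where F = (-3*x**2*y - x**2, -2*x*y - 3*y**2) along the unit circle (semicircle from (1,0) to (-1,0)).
-2/3 + 3*pi/8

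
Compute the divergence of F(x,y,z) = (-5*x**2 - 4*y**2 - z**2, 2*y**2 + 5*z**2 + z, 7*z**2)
-10*x + 4*y + 14*z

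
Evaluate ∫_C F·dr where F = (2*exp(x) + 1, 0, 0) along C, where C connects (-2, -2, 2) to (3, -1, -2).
-2*exp(-2) + 5 + 2*exp(3)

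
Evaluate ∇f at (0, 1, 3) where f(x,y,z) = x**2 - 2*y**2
(0, -4, 0)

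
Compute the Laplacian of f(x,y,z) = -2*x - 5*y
0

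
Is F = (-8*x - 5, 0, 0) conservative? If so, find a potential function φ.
Yes, F is conservative. φ = x*(-4*x - 5)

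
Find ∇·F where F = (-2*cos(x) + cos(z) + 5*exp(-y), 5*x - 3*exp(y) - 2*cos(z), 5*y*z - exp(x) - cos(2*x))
5*y - 3*exp(y) + 2*sin(x)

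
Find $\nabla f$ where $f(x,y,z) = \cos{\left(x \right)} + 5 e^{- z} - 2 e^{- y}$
(-sin(x), 2*exp(-y), -5*exp(-z))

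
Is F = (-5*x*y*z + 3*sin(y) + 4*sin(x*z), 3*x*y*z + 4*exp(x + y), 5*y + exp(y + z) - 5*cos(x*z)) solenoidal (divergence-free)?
No, ∇·F = 3*x*z + 5*x*sin(x*z) - 5*y*z + 4*z*cos(x*z) + 4*exp(x + y) + exp(y + z)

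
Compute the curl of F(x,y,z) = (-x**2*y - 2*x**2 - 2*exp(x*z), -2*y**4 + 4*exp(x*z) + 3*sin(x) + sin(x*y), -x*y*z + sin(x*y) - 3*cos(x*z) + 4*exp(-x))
(x*(-z - 4*exp(x*z) + cos(x*y)), -2*x*exp(x*z) + y*z - y*cos(x*y) - 3*z*sin(x*z) + 4*exp(-x), x**2 + y*cos(x*y) + 4*z*exp(x*z) + 3*cos(x))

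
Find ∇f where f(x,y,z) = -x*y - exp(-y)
(-y, -x + exp(-y), 0)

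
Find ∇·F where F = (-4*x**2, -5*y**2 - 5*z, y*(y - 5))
-8*x - 10*y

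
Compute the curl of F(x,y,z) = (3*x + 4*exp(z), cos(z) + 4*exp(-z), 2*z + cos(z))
(sin(z) + 4*exp(-z), 4*exp(z), 0)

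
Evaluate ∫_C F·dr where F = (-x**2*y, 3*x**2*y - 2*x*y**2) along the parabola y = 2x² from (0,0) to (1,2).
-34/35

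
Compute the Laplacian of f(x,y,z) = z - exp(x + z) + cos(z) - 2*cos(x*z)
2*x**2*cos(x*z) + 2*z**2*cos(x*z) - 2*exp(x + z) - cos(z)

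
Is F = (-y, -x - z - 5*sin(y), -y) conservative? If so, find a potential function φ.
Yes, F is conservative. φ = -x*y - y*z + 5*cos(y)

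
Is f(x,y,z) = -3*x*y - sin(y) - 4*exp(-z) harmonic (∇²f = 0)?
No, ∇²f = sin(y) - 4*exp(-z)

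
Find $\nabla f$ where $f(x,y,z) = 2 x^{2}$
(4*x, 0, 0)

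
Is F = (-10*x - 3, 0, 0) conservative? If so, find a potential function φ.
Yes, F is conservative. φ = x*(-5*x - 3)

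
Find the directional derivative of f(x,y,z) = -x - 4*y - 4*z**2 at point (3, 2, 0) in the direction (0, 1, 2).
-4*sqrt(5)/5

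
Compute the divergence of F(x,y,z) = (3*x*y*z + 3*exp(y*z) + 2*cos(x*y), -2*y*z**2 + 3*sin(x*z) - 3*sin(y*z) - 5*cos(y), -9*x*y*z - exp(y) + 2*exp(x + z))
-9*x*y + 3*y*z - 2*y*sin(x*y) - 2*z**2 - 3*z*cos(y*z) + 2*exp(x + z) + 5*sin(y)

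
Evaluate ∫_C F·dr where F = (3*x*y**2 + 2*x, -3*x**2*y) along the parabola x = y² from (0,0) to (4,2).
48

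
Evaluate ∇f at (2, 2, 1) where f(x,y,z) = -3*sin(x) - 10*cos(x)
(-3*cos(2) + 10*sin(2), 0, 0)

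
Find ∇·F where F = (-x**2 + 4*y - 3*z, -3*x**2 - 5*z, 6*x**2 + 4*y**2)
-2*x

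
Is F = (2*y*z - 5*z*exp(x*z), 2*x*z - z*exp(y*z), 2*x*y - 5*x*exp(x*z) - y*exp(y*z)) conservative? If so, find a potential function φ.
Yes, F is conservative. φ = 2*x*y*z - 5*exp(x*z) - exp(y*z)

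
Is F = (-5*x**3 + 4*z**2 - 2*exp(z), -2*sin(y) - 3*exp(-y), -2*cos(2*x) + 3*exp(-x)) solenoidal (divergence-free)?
No, ∇·F = -15*x**2 - 2*cos(y) + 3*exp(-y)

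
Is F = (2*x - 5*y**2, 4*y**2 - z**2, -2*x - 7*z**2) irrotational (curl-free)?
No, ∇×F = (2*z, 2, 10*y)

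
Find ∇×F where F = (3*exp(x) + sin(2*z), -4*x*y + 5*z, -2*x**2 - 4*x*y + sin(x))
(-4*x - 5, 4*x + 4*y - cos(x) + 2*cos(2*z), -4*y)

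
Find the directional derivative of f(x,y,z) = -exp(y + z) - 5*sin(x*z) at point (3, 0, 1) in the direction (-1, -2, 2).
-25*cos(3)/3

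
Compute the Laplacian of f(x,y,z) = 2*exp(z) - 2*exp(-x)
2*exp(z) - 2*exp(-x)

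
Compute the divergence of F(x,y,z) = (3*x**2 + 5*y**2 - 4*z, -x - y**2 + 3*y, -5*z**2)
6*x - 2*y - 10*z + 3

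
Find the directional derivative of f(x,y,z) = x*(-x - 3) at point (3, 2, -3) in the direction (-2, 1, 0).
18*sqrt(5)/5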